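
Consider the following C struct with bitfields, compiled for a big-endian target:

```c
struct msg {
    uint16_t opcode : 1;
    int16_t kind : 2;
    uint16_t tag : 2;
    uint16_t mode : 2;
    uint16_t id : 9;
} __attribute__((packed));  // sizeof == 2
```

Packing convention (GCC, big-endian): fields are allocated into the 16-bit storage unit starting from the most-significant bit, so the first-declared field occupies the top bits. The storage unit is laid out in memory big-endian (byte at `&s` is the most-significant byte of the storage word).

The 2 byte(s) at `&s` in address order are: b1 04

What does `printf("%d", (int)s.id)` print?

260

[0]=0xb1 [1]=0x04 (big-endian) → word 0xb104
opcode [15+:1] = (word>>15) & 0x1 = 1
kind [13+:2] = (word>>13) & 0x3 = 1
tag [11+:2] = (word>>11) & 0x3 = 2
mode [9+:2] = (word>>9) & 0x3 = 0
id [0+:9] = (word>>0) & 0x1ff = 260  ←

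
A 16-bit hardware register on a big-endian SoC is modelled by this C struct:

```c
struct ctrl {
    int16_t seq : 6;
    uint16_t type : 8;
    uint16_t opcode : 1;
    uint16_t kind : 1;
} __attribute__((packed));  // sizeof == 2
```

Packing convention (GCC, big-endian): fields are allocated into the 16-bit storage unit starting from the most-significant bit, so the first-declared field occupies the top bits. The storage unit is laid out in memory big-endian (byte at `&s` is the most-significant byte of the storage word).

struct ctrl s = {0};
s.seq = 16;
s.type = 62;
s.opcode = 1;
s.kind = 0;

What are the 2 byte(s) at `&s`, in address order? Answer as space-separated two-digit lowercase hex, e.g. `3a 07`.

40 fa

[10+:6] seq=16 & 0x3f = 0x10; word=0x4000
[2+:8] type=62 & 0xff = 0x3e; word=0x40f8
[1+:1] opcode=1 & 0x1 = 0x1; word=0x40fa
[0+:1] kind=0 & 0x1 = 0x0; word=0x40fa
word = 0x40fa → big-endian bytes:
  [0]=0x40  [1]=0xfa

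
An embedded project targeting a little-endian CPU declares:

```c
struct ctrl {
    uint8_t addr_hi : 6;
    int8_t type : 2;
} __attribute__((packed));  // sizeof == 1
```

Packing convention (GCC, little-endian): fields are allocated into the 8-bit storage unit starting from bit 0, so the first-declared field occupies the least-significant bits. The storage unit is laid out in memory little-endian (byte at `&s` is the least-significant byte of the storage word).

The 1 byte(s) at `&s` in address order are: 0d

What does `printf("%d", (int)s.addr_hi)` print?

[0]=0x0d (little-endian) → word 0x0d
addr_hi:6 @ bit 0 → (0x0d>>0)&0x3f = 0xd  ←
type:2 @ bit 6 → (0x0d>>6)&0x3 = 0x0

13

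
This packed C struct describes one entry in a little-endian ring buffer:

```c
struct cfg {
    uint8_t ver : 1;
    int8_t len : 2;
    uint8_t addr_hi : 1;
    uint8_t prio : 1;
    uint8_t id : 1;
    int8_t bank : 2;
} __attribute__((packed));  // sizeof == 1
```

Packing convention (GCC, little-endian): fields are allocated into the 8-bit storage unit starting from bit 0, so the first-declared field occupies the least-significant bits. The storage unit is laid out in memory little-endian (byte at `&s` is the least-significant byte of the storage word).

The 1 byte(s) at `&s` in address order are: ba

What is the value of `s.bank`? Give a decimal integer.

-2

[0]=0xba (little-endian) → word 0xba
ver [0+:1] = (word>>0) & 0x1 = 0
len [1+:2] = (word>>1) & 0x3 = 1
addr_hi [3+:1] = (word>>3) & 0x1 = 1
prio [4+:1] = (word>>4) & 0x1 = 1
id [5+:1] = (word>>5) & 0x1 = 1
bank [6+:2] = (word>>6) & 0x3 = 2  ←
bank signed 2b, MSB=1: 2 - 4 = -2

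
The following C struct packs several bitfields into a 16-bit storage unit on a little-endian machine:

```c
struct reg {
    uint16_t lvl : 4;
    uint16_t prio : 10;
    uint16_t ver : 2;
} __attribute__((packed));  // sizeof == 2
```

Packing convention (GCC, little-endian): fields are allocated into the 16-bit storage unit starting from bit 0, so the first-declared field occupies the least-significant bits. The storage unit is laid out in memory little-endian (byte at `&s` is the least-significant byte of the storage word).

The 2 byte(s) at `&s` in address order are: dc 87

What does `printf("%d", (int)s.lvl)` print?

[0]=0xdc [1]=0x87 (little-endian) → word 0x87dc
lvl [0+:4] = (word>>0) & 0xf = 12  ←
prio [4+:10] = (word>>4) & 0x3ff = 125
ver [14+:2] = (word>>14) & 0x3 = 2

12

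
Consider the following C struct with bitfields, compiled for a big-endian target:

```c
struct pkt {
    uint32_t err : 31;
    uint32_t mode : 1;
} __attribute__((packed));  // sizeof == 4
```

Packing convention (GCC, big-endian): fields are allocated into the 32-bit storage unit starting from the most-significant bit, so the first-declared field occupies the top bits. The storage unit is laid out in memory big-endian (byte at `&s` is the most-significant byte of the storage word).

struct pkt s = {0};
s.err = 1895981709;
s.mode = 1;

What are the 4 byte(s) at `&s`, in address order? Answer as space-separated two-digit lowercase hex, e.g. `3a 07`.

err (31b) val=1895981709 bits=0x7102628d at bit 1: 0xe204c51a
mode (1b) val=1 bits=0x1 at bit 0: 0xe204c51b
word = 0xe204c51b → big-endian bytes:
  [0]=0xe2  [1]=0x04  [2]=0xc5  [3]=0x1b

e2 04 c5 1b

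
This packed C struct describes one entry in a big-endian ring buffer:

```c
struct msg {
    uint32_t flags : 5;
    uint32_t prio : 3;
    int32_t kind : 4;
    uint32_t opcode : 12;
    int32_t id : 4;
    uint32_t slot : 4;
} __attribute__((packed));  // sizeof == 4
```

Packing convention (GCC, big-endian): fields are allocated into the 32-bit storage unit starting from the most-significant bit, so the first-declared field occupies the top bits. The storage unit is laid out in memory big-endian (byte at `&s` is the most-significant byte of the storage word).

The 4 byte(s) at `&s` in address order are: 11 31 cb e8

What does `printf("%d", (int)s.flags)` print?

2

[0]=0x11 [1]=0x31 [2]=0xcb [3]=0xe8 (big-endian) → word 0x1131cbe8
flags [27+:5] = (word>>27) & 0x1f = 2  ←
prio [24+:3] = (word>>24) & 0x7 = 1
kind [20+:4] = (word>>20) & 0xf = 3
opcode [8+:12] = (word>>8) & 0xfff = 459
id [4+:4] = (word>>4) & 0xf = 14
slot [0+:4] = (word>>0) & 0xf = 8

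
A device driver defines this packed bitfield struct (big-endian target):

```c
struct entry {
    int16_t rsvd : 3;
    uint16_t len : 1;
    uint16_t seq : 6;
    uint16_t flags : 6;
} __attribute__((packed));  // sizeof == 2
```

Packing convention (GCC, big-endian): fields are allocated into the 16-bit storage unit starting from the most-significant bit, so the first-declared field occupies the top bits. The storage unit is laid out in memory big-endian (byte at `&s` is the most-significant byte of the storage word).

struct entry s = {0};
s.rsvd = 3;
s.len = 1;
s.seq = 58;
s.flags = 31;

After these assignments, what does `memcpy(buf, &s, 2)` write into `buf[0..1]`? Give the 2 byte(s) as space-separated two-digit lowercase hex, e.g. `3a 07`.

[13+:3] rsvd=3 & 0x7 = 0x3; word=0x6000
[12+:1] len=1 & 0x1 = 0x1; word=0x7000
[6+:6] seq=58 & 0x3f = 0x3a; word=0x7e80
[0+:6] flags=31 & 0x3f = 0x1f; word=0x7e9f
word = 0x7e9f → big-endian bytes:
  [0]=0x7e  [1]=0x9f

7e 9f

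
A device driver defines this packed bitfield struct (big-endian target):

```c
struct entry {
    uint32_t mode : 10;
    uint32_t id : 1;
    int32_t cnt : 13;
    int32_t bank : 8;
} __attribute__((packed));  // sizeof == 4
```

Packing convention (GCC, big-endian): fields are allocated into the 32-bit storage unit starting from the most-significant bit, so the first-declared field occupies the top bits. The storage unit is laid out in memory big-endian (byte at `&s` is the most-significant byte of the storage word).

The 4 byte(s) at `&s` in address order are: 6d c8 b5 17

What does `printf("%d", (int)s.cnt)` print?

[0]=0x6d [1]=0xc8 [2]=0xb5 [3]=0x17 (big-endian) → word 0x6dc8b517
mode [22+:10] = (word>>22) & 0x3ff = 439
id [21+:1] = (word>>21) & 0x1 = 0
cnt [8+:13] = (word>>8) & 0x1fff = 2229  ←
bank [0+:8] = (word>>0) & 0xff = 23
cnt signed 13b, MSB=0: value = 2229

2229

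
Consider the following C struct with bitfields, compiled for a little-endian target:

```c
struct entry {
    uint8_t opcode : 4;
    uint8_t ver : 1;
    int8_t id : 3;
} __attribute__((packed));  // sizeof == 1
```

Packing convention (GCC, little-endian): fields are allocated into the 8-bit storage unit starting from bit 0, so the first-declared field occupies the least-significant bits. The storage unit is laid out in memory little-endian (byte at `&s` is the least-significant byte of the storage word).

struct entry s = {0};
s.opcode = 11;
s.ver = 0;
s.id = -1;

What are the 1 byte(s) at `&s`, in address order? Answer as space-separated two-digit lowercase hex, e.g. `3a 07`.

eb

opcode:4 = 11 → 0xb << 0 → word 0x0b
ver:1 = 0 → 0x0 << 4 → word 0x0b
id:3 = -1 → 0x7 << 5 → word 0xeb
word = 0xeb → little-endian bytes:
  [0]=0xeb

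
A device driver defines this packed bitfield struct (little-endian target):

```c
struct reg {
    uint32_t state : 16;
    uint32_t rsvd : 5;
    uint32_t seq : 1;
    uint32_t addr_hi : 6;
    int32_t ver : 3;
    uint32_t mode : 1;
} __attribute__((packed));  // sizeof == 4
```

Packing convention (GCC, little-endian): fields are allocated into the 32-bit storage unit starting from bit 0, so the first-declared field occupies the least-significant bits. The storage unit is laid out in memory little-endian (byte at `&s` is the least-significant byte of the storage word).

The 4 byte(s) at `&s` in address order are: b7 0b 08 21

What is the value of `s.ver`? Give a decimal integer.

2

[0]=0xb7 [1]=0x0b [2]=0x08 [3]=0x21 (little-endian) → word 0x21080bb7
state:16 @ bit 0 → (0x21080bb7>>0)&0xffff = 0xbb7
rsvd:5 @ bit 16 → (0x21080bb7>>16)&0x1f = 0x8
seq:1 @ bit 21 → (0x21080bb7>>21)&0x1 = 0x0
addr_hi:6 @ bit 22 → (0x21080bb7>>22)&0x3f = 0x4
ver:3 @ bit 28 → (0x21080bb7>>28)&0x7 = 0x2  ←
mode:1 @ bit 31 → (0x21080bb7>>31)&0x1 = 0x0
ver signed 3b, MSB=0: value = 2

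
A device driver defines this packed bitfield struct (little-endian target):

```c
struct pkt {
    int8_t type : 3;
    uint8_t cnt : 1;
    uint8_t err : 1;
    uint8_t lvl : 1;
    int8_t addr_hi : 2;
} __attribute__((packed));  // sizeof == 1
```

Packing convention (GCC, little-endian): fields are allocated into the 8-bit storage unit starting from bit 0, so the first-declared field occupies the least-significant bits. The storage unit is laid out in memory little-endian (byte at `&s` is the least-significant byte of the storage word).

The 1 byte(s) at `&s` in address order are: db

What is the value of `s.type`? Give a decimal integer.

3

[0]=0xdb (little-endian) → word 0xdb
type:3 @ bit 0 → (0xdb>>0)&0x7 = 0x3  ←
cnt:1 @ bit 3 → (0xdb>>3)&0x1 = 0x1
err:1 @ bit 4 → (0xdb>>4)&0x1 = 0x1
lvl:1 @ bit 5 → (0xdb>>5)&0x1 = 0x0
addr_hi:2 @ bit 6 → (0xdb>>6)&0x3 = 0x3
type signed 3b, MSB=0: value = 3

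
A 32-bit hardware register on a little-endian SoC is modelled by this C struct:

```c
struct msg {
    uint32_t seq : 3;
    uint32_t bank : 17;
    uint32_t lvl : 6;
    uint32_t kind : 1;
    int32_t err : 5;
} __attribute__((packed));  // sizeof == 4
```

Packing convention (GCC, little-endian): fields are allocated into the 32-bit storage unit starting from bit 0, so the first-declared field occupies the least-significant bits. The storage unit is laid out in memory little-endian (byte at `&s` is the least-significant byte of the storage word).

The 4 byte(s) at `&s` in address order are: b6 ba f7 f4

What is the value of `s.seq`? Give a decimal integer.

[0]=0xb6 [1]=0xba [2]=0xf7 [3]=0xf4 (little-endian) → word 0xf4f7bab6
seq [0+:3] = (word>>0) & 0x7 = 6  ←
bank [3+:17] = (word>>3) & 0x1ffff = 63318
lvl [20+:6] = (word>>20) & 0x3f = 15
kind [26+:1] = (word>>26) & 0x1 = 1
err [27+:5] = (word>>27) & 0x1f = 30

6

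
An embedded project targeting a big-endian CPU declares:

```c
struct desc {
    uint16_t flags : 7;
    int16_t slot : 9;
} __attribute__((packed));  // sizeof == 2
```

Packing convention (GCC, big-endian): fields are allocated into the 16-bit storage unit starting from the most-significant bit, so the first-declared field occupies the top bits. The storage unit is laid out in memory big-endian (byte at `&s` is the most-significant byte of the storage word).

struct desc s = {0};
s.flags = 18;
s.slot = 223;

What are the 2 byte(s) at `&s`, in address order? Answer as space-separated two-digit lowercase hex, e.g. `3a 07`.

24 df

flags:7 = 18 → 0x12 << 9 → word 0x2400
slot:9 = 223 → 0xdf << 0 → word 0x24df
word = 0x24df → big-endian bytes:
  [0]=0x24  [1]=0xdf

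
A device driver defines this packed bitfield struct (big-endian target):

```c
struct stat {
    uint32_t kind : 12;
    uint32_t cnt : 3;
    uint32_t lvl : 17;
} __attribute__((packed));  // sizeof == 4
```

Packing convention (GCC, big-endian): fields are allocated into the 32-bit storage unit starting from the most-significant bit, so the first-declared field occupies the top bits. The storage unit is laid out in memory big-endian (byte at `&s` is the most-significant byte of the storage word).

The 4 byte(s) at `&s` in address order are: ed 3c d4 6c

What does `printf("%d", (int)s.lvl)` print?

54380

[0]=0xed [1]=0x3c [2]=0xd4 [3]=0x6c (big-endian) → word 0xed3cd46c
kind:12 @ bit 20 → (0xed3cd46c>>20)&0xfff = 0xed3
cnt:3 @ bit 17 → (0xed3cd46c>>17)&0x7 = 0x6
lvl:17 @ bit 0 → (0xed3cd46c>>0)&0x1ffff = 0xd46c  ←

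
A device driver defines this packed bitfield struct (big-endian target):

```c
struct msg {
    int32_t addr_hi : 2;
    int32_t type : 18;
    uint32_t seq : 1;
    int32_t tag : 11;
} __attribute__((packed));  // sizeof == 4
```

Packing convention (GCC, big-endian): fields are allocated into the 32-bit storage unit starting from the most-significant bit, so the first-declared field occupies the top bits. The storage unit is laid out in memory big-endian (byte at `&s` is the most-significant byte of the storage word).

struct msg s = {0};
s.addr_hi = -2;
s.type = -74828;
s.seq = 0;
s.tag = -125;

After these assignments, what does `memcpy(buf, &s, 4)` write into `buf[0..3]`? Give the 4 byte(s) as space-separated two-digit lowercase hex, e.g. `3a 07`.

[30+:2] addr_hi=-2 & 0x3 = 0x2; word=0x80000000
[12+:18] type=-74828 & 0x3ffff = 0x2dbb4; word=0xadbb4000
[11+:1] seq=0 & 0x1 = 0x0; word=0xadbb4000
[0+:11] tag=-125 & 0x7ff = 0x783; word=0xadbb4783
word = 0xadbb4783 → big-endian bytes:
  [0]=0xad  [1]=0xbb  [2]=0x47  [3]=0x83

ad bb 47 83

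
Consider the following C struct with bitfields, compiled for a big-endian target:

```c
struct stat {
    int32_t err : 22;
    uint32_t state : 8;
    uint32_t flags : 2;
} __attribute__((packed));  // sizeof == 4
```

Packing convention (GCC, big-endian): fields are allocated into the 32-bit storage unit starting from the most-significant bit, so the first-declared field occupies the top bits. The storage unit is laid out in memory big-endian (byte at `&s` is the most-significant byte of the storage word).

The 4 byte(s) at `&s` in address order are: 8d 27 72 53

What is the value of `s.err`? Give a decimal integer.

[0]=0x8d [1]=0x27 [2]=0x72 [3]=0x53 (big-endian) → word 0x8d277253
err:22 @ bit 10 → (0x8d277253>>10)&0x3fffff = 0x2349dc  ←
state:8 @ bit 2 → (0x8d277253>>2)&0xff = 0x94
flags:2 @ bit 0 → (0x8d277253>>0)&0x3 = 0x3
err signed 22b, MSB=1: 2312668 - 4194304 = -1881636

-1881636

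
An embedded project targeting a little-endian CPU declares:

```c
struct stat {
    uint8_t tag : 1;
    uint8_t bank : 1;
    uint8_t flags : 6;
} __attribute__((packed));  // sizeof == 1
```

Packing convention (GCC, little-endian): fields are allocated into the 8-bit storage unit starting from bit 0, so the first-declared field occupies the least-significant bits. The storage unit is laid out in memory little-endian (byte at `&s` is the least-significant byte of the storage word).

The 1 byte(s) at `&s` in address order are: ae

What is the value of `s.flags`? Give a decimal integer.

43

[0]=0xae (little-endian) → word 0xae
tag [0+:1] = (word>>0) & 0x1 = 0
bank [1+:1] = (word>>1) & 0x1 = 1
flags [2+:6] = (word>>2) & 0x3f = 43  ←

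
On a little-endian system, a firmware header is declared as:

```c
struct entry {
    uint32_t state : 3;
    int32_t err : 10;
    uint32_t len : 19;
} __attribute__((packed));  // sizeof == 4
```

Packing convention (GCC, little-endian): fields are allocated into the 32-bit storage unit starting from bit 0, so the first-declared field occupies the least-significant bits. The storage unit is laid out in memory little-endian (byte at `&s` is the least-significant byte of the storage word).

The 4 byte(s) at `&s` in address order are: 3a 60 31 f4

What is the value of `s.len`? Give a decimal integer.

[0]=0x3a [1]=0x60 [2]=0x31 [3]=0xf4 (little-endian) → word 0xf431603a
state [0+:3] = (word>>0) & 0x7 = 2
err [3+:10] = (word>>3) & 0x3ff = 7
len [13+:19] = (word>>13) & 0x7ffff = 500107  ←

500107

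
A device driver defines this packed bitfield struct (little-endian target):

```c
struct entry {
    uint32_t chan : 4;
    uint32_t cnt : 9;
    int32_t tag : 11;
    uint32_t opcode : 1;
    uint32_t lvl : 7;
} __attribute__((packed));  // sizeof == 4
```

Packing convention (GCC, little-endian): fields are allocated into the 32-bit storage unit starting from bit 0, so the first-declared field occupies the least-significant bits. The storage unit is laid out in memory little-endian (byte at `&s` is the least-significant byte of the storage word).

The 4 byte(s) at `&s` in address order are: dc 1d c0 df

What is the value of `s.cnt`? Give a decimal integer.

477

[0]=0xdc [1]=0x1d [2]=0xc0 [3]=0xdf (little-endian) → word 0xdfc01ddc
chan [0+:4] = (word>>0) & 0xf = 12
cnt [4+:9] = (word>>4) & 0x1ff = 477  ←
tag [13+:11] = (word>>13) & 0x7ff = 1536
opcode [24+:1] = (word>>24) & 0x1 = 1
lvl [25+:7] = (word>>25) & 0x7f = 111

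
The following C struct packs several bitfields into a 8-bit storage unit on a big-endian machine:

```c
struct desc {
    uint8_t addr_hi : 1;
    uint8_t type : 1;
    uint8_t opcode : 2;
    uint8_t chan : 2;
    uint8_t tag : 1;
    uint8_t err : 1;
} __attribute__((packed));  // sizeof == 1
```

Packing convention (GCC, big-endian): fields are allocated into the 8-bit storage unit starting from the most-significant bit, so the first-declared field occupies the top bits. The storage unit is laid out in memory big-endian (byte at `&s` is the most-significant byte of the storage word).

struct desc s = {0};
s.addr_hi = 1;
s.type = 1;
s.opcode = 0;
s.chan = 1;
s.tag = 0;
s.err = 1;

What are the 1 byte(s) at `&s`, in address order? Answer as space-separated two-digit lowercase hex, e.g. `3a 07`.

c5

[7+:1] addr_hi=1 & 0x1 = 0x1; word=0x80
[6+:1] type=1 & 0x1 = 0x1; word=0xc0
[4+:2] opcode=0 & 0x3 = 0x0; word=0xc0
[2+:2] chan=1 & 0x3 = 0x1; word=0xc4
[1+:1] tag=0 & 0x1 = 0x0; word=0xc4
[0+:1] err=1 & 0x1 = 0x1; word=0xc5
word = 0xc5 → big-endian bytes:
  [0]=0xc5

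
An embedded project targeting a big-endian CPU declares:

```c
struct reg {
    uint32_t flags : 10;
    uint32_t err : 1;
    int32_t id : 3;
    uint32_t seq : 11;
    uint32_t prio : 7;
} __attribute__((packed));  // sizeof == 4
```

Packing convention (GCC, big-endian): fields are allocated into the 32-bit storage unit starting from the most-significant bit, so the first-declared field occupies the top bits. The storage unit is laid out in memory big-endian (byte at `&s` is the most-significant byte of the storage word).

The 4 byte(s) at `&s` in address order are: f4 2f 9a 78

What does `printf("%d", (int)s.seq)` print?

[0]=0xf4 [1]=0x2f [2]=0x9a [3]=0x78 (big-endian) → word 0xf42f9a78
flags [22+:10] = (word>>22) & 0x3ff = 976
err [21+:1] = (word>>21) & 0x1 = 1
id [18+:3] = (word>>18) & 0x7 = 3
seq [7+:11] = (word>>7) & 0x7ff = 1844  ←
prio [0+:7] = (word>>0) & 0x7f = 120

1844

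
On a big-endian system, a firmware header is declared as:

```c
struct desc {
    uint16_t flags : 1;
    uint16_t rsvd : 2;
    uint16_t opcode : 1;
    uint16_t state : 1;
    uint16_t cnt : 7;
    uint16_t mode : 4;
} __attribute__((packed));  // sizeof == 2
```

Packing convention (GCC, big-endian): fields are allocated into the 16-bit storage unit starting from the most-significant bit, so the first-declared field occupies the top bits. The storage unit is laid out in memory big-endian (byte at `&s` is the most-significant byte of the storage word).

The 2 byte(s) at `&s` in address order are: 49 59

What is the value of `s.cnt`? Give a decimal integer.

[0]=0x49 [1]=0x59 (big-endian) → word 0x4959
flags [15+:1] = (word>>15) & 0x1 = 0
rsvd [13+:2] = (word>>13) & 0x3 = 2
opcode [12+:1] = (word>>12) & 0x1 = 0
state [11+:1] = (word>>11) & 0x1 = 1
cnt [4+:7] = (word>>4) & 0x7f = 21  ←
mode [0+:4] = (word>>0) & 0xf = 9

21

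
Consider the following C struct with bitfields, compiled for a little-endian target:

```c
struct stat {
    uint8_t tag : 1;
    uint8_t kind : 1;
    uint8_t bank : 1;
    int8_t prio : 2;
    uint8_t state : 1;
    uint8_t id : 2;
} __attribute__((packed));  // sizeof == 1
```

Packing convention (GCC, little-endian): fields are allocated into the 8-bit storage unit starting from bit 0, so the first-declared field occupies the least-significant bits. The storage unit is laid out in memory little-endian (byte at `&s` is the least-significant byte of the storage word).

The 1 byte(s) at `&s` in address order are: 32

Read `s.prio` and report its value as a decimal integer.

[0]=0x32 (little-endian) → word 0x32
tag [0+:1] = (word>>0) & 0x1 = 0
kind [1+:1] = (word>>1) & 0x1 = 1
bank [2+:1] = (word>>2) & 0x1 = 0
prio [3+:2] = (word>>3) & 0x3 = 2  ←
state [5+:1] = (word>>5) & 0x1 = 1
id [6+:2] = (word>>6) & 0x3 = 0
prio signed 2b, MSB=1: 2 - 4 = -2

-2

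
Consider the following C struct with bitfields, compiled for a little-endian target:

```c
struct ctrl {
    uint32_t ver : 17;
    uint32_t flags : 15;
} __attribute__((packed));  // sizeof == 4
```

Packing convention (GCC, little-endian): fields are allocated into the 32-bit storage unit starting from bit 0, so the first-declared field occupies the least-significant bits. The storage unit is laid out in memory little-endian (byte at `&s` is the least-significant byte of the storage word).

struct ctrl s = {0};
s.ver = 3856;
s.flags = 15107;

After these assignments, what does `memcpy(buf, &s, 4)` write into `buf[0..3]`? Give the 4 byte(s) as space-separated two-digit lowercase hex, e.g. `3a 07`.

ver (17b) val=3856 bits=0xf10 at bit 0: 0x00000f10
flags (15b) val=15107 bits=0x3b03 at bit 17: 0x76060f10
word = 0x76060f10 → little-endian bytes:
  [0]=0x10  [1]=0x0f  [2]=0x06  [3]=0x76

10 0f 06 76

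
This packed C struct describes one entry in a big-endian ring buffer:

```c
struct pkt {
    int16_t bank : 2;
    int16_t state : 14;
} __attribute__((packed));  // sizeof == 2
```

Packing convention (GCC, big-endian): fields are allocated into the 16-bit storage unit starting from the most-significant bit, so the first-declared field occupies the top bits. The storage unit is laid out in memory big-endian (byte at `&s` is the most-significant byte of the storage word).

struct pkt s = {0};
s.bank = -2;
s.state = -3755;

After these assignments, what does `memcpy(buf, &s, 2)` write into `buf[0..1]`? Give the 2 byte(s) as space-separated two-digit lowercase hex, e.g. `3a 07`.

bank (2b) val=-2 bits=0x2 at bit 14: 0x8000
state (14b) val=-3755 bits=0x3155 at bit 0: 0xb155
word = 0xb155 → big-endian bytes:
  [0]=0xb1  [1]=0x55

b1 55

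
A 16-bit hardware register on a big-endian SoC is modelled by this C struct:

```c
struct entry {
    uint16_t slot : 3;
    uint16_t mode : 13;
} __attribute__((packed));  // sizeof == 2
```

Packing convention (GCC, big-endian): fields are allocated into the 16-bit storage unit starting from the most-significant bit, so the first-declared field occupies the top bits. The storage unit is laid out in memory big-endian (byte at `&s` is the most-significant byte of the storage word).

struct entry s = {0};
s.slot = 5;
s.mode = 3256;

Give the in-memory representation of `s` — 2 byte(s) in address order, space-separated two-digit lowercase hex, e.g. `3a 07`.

ac b8

slot:3 = 5 → 0x5 << 13 → word 0xa000
mode:13 = 3256 → 0xcb8 << 0 → word 0xacb8
word = 0xacb8 → big-endian bytes:
  [0]=0xac  [1]=0xb8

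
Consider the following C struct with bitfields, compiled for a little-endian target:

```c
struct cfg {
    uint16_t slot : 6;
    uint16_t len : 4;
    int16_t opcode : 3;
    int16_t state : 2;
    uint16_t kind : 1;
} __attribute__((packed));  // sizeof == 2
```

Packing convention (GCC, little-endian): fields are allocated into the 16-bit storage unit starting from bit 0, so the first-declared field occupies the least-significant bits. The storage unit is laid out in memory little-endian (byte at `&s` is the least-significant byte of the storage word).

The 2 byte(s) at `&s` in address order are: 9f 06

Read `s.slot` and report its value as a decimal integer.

31

[0]=0x9f [1]=0x06 (little-endian) → word 0x069f
slot:6 @ bit 0 → (0x069f>>0)&0x3f = 0x1f  ←
len:4 @ bit 6 → (0x069f>>6)&0xf = 0xa
opcode:3 @ bit 10 → (0x069f>>10)&0x7 = 0x1
state:2 @ bit 13 → (0x069f>>13)&0x3 = 0x0
kind:1 @ bit 15 → (0x069f>>15)&0x1 = 0x0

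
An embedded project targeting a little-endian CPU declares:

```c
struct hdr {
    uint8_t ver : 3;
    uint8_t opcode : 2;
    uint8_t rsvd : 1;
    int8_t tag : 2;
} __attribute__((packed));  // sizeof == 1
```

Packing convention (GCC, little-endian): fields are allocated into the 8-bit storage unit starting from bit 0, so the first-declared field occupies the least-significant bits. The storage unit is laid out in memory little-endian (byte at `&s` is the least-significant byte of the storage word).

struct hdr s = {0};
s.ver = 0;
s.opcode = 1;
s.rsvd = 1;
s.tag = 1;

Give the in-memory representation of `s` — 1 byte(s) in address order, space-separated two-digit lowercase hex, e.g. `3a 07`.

68

ver (3b) val=0 bits=0x0 at bit 0: 0x00
opcode (2b) val=1 bits=0x1 at bit 3: 0x08
rsvd (1b) val=1 bits=0x1 at bit 5: 0x28
tag (2b) val=1 bits=0x1 at bit 6: 0x68
word = 0x68 → little-endian bytes:
  [0]=0x68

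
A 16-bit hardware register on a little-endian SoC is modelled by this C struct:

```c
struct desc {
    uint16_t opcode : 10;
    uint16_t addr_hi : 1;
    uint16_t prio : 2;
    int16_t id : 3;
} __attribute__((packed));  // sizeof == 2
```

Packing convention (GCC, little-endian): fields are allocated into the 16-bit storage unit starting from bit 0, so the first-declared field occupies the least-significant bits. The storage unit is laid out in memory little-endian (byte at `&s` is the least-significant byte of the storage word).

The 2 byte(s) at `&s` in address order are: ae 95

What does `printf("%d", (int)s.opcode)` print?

[0]=0xae [1]=0x95 (little-endian) → word 0x95ae
opcode:10 @ bit 0 → (0x95ae>>0)&0x3ff = 0x1ae  ←
addr_hi:1 @ bit 10 → (0x95ae>>10)&0x1 = 0x1
prio:2 @ bit 11 → (0x95ae>>11)&0x3 = 0x2
id:3 @ bit 13 → (0x95ae>>13)&0x7 = 0x4

430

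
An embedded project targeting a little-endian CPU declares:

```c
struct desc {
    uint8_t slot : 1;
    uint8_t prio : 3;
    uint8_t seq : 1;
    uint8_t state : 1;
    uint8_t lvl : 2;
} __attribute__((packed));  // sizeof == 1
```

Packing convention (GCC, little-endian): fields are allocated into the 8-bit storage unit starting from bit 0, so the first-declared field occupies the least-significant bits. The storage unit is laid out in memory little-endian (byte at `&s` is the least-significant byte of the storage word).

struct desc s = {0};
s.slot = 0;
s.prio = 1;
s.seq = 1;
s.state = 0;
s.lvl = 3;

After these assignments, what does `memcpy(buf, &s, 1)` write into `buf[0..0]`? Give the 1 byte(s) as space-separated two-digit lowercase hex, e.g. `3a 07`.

d2

slot:1 = 0 → 0x0 << 0 → word 0x00
prio:3 = 1 → 0x1 << 1 → word 0x02
seq:1 = 1 → 0x1 << 4 → word 0x12
state:1 = 0 → 0x0 << 5 → word 0x12
lvl:2 = 3 → 0x3 << 6 → word 0xd2
word = 0xd2 → little-endian bytes:
  [0]=0xd2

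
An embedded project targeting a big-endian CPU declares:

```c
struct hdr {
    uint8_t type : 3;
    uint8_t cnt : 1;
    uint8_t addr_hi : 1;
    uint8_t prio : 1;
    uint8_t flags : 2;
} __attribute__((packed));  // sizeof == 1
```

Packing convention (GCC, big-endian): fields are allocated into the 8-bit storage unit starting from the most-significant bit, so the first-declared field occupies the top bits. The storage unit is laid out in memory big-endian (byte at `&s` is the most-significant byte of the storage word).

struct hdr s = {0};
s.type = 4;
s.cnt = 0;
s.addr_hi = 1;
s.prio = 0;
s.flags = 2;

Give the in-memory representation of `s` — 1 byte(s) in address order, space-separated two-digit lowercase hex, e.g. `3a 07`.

8a

type (3b) val=4 bits=0x4 at bit 5: 0x80
cnt (1b) val=0 bits=0x0 at bit 4: 0x80
addr_hi (1b) val=1 bits=0x1 at bit 3: 0x88
prio (1b) val=0 bits=0x0 at bit 2: 0x88
flags (2b) val=2 bits=0x2 at bit 0: 0x8a
word = 0x8a → big-endian bytes:
  [0]=0x8a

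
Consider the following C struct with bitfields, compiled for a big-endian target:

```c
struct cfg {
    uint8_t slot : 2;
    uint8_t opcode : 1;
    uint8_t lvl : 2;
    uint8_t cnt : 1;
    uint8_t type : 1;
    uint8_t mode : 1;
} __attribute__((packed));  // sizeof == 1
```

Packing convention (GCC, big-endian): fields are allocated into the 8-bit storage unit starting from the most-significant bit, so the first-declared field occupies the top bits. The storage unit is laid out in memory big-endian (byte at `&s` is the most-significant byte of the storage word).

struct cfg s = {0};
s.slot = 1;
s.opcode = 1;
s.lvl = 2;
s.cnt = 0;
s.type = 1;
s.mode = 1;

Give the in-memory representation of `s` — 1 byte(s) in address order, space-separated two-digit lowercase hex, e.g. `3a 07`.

73

slot:2 = 1 → 0x1 << 6 → word 0x40
opcode:1 = 1 → 0x1 << 5 → word 0x60
lvl:2 = 2 → 0x2 << 3 → word 0x70
cnt:1 = 0 → 0x0 << 2 → word 0x70
type:1 = 1 → 0x1 << 1 → word 0x72
mode:1 = 1 → 0x1 << 0 → word 0x73
word = 0x73 → big-endian bytes:
  [0]=0x73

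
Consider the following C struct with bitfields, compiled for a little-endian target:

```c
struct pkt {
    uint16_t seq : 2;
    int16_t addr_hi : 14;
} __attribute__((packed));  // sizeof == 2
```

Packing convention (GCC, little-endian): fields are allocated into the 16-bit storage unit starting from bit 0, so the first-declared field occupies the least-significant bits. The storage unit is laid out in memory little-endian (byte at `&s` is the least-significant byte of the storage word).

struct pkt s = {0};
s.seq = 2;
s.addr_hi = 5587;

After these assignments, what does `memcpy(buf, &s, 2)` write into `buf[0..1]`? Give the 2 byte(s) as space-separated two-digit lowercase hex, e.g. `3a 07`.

4e 57

seq (2b) val=2 bits=0x2 at bit 0: 0x0002
addr_hi (14b) val=5587 bits=0x15d3 at bit 2: 0x574e
word = 0x574e → little-endian bytes:
  [0]=0x4e  [1]=0x57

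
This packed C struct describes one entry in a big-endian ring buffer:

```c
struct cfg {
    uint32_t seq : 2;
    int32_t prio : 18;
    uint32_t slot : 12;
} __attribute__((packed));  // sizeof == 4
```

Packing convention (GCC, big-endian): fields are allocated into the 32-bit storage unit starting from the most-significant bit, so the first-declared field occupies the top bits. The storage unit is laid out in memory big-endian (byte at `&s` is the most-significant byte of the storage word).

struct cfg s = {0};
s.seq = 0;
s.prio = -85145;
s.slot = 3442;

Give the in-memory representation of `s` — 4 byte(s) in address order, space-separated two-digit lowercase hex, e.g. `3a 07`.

seq (2b) val=0 bits=0x0 at bit 30: 0x00000000
prio (18b) val=-85145 bits=0x2b367 at bit 12: 0x2b367000
slot (12b) val=3442 bits=0xd72 at bit 0: 0x2b367d72
word = 0x2b367d72 → big-endian bytes:
  [0]=0x2b  [1]=0x36  [2]=0x7d  [3]=0x72

2b 36 7d 72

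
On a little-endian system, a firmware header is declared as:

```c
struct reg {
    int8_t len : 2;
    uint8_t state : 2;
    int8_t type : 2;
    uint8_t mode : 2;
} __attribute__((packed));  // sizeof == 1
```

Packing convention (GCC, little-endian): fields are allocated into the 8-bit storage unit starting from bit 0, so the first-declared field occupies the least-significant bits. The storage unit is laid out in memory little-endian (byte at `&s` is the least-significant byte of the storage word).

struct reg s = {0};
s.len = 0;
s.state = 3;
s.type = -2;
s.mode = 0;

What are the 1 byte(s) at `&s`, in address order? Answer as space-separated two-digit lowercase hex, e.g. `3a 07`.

2c

[0+:2] len=0 & 0x3 = 0x0; word=0x00
[2+:2] state=3 & 0x3 = 0x3; word=0x0c
[4+:2] type=-2 & 0x3 = 0x2; word=0x2c
[6+:2] mode=0 & 0x3 = 0x0; word=0x2c
word = 0x2c → little-endian bytes:
  [0]=0x2c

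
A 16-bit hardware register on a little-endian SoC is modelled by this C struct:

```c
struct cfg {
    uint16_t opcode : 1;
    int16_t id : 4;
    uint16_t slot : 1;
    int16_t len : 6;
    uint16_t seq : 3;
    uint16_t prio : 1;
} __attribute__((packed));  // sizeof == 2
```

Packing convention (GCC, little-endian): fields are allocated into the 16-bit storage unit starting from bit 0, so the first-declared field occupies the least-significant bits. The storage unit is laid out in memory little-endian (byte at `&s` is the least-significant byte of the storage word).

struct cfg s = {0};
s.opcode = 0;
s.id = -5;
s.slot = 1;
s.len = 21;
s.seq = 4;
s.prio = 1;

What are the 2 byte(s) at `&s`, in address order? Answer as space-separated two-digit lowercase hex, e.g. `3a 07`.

76 c5

opcode (1b) val=0 bits=0x0 at bit 0: 0x0000
id (4b) val=-5 bits=0xb at bit 1: 0x0016
slot (1b) val=1 bits=0x1 at bit 5: 0x0036
len (6b) val=21 bits=0x15 at bit 6: 0x0576
seq (3b) val=4 bits=0x4 at bit 12: 0x4576
prio (1b) val=1 bits=0x1 at bit 15: 0xc576
word = 0xc576 → little-endian bytes:
  [0]=0x76  [1]=0xc5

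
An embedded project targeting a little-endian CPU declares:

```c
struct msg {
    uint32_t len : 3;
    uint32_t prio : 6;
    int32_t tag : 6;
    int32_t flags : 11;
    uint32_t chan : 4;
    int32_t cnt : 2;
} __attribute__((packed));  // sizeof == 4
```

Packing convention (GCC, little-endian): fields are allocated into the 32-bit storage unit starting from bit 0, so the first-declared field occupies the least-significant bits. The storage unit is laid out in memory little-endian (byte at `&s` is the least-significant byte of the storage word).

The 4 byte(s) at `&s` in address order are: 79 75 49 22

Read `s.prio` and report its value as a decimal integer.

47

[0]=0x79 [1]=0x75 [2]=0x49 [3]=0x22 (little-endian) → word 0x22497579
len:3 @ bit 0 → (0x22497579>>0)&0x7 = 0x1
prio:6 @ bit 3 → (0x22497579>>3)&0x3f = 0x2f  ←
tag:6 @ bit 9 → (0x22497579>>9)&0x3f = 0x3a
flags:11 @ bit 15 → (0x22497579>>15)&0x7ff = 0x492
chan:4 @ bit 26 → (0x22497579>>26)&0xf = 0x8
cnt:2 @ bit 30 → (0x22497579>>30)&0x3 = 0x0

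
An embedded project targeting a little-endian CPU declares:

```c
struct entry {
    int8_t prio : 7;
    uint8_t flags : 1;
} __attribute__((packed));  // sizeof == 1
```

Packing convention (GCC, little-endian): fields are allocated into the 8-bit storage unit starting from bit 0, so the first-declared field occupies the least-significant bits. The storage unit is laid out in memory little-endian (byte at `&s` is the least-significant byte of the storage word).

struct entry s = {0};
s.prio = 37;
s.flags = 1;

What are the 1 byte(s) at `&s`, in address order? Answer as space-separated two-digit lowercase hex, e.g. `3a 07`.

[0+:7] prio=37 & 0x7f = 0x25; word=0x25
[7+:1] flags=1 & 0x1 = 0x1; word=0xa5
word = 0xa5 → little-endian bytes:
  [0]=0xa5

a5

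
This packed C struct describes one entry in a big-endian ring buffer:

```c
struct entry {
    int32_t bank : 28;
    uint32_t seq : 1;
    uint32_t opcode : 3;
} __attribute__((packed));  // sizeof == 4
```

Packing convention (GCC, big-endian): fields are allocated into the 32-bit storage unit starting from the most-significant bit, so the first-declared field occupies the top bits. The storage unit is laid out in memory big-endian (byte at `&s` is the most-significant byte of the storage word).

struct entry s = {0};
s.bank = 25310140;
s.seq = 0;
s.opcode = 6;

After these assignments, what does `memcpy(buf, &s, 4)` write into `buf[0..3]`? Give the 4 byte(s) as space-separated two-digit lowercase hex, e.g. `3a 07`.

bank:28 = 25310140 → 0x18233bc << 4 → word 0x18233bc0
seq:1 = 0 → 0x0 << 3 → word 0x18233bc0
opcode:3 = 6 → 0x6 << 0 → word 0x18233bc6
word = 0x18233bc6 → big-endian bytes:
  [0]=0x18  [1]=0x23  [2]=0x3b  [3]=0xc6

18 23 3b c6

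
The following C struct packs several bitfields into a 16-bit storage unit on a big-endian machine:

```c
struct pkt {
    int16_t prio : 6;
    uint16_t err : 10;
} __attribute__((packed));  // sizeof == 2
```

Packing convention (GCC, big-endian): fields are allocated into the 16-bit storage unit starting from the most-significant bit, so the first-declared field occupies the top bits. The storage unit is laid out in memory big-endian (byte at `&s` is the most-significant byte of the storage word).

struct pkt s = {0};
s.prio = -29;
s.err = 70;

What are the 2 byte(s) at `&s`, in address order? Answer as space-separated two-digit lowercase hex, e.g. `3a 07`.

[10+:6] prio=-29 & 0x3f = 0x23; word=0x8c00
[0+:10] err=70 & 0x3ff = 0x46; word=0x8c46
word = 0x8c46 → big-endian bytes:
  [0]=0x8c  [1]=0x46

8c 46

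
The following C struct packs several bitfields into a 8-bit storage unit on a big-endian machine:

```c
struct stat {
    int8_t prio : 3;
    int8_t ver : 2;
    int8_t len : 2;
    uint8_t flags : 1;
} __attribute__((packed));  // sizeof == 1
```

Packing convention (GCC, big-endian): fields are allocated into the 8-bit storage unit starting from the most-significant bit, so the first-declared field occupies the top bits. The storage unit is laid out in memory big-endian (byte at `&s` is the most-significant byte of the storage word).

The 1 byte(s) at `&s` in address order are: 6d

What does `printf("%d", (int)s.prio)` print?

3

[0]=0x6d (big-endian) → word 0x6d
prio [5+:3] = (word>>5) & 0x7 = 3  ←
ver [3+:2] = (word>>3) & 0x3 = 1
len [1+:2] = (word>>1) & 0x3 = 2
flags [0+:1] = (word>>0) & 0x1 = 1
prio signed 3b, MSB=0: value = 3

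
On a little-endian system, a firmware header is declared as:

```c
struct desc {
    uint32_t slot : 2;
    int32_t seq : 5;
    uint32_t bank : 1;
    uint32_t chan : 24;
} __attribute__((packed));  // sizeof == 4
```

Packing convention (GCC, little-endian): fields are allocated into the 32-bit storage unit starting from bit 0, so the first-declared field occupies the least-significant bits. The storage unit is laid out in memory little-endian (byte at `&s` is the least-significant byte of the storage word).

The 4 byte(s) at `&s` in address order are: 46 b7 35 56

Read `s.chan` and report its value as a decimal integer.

5649847

[0]=0x46 [1]=0xb7 [2]=0x35 [3]=0x56 (little-endian) → word 0x5635b746
slot [0+:2] = (word>>0) & 0x3 = 2
seq [2+:5] = (word>>2) & 0x1f = 17
bank [7+:1] = (word>>7) & 0x1 = 0
chan [8+:24] = (word>>8) & 0xffffff = 5649847  ←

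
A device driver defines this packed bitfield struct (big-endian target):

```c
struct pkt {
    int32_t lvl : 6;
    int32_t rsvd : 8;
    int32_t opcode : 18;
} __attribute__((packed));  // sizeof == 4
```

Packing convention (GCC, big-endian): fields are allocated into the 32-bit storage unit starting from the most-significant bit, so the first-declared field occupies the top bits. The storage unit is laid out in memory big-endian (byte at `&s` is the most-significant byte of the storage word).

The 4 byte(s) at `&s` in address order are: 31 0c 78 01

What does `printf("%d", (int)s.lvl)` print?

[0]=0x31 [1]=0x0c [2]=0x78 [3]=0x01 (big-endian) → word 0x310c7801
lvl:6 @ bit 26 → (0x310c7801>>26)&0x3f = 0xc  ←
rsvd:8 @ bit 18 → (0x310c7801>>18)&0xff = 0x43
opcode:18 @ bit 0 → (0x310c7801>>0)&0x3ffff = 0x7801
lvl signed 6b, MSB=0: value = 12

12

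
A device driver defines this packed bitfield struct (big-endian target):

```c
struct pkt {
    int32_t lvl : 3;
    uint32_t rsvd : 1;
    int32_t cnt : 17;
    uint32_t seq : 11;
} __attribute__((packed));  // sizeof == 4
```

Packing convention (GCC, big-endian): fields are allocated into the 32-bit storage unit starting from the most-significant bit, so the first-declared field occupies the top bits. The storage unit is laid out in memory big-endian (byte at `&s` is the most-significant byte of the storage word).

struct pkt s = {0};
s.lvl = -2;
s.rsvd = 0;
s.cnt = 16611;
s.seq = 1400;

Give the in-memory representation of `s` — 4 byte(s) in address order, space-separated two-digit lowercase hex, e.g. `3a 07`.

c2 07 1d 78

lvl:3 = -2 → 0x6 << 29 → word 0xc0000000
rsvd:1 = 0 → 0x0 << 28 → word 0xc0000000
cnt:17 = 16611 → 0x40e3 << 11 → word 0xc2071800
seq:11 = 1400 → 0x578 << 0 → word 0xc2071d78
word = 0xc2071d78 → big-endian bytes:
  [0]=0xc2  [1]=0x07  [2]=0x1d  [3]=0x78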